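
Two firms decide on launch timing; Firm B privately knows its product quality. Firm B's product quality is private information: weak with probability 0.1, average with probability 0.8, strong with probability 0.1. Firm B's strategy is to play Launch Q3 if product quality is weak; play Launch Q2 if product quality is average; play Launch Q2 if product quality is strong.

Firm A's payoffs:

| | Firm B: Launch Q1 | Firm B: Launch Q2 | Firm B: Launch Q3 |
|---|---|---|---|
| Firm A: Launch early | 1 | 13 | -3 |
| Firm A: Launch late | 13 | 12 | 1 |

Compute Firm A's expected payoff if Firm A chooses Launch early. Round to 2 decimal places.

11.40

E[Launch early] = 0.1·(-3) + 0.8·13 + 0.1·13 = (-0.3) + 10.4 + 1.3 = 11.4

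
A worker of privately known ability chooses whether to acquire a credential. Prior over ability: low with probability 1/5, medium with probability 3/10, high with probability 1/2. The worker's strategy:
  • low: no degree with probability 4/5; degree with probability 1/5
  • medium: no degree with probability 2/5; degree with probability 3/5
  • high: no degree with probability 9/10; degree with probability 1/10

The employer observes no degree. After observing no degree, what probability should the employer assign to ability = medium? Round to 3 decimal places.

P(no degree) = (1/5)·(4/5) + (3/10)·(2/5) + (1/2)·(9/10) = 73/100
P(medium | no degree) = ((3/10)·(2/5)) / (73/100) = (3/25) / (73/100) = 12/73

0.164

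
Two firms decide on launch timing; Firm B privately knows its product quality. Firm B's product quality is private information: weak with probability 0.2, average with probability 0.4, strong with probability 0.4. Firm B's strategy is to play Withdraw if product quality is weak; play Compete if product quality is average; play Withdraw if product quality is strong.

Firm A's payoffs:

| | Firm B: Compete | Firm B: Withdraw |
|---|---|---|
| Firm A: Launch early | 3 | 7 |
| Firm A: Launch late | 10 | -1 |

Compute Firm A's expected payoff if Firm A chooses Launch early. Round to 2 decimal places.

Take the expectation over Firm B's product quality, weighting each type's action by its prior probability.
E[Launch early] = 0.2·7 + 0.4·3 + 0.4·7 = 1.4 + 1.2 + 2.8 = 5.4

5.40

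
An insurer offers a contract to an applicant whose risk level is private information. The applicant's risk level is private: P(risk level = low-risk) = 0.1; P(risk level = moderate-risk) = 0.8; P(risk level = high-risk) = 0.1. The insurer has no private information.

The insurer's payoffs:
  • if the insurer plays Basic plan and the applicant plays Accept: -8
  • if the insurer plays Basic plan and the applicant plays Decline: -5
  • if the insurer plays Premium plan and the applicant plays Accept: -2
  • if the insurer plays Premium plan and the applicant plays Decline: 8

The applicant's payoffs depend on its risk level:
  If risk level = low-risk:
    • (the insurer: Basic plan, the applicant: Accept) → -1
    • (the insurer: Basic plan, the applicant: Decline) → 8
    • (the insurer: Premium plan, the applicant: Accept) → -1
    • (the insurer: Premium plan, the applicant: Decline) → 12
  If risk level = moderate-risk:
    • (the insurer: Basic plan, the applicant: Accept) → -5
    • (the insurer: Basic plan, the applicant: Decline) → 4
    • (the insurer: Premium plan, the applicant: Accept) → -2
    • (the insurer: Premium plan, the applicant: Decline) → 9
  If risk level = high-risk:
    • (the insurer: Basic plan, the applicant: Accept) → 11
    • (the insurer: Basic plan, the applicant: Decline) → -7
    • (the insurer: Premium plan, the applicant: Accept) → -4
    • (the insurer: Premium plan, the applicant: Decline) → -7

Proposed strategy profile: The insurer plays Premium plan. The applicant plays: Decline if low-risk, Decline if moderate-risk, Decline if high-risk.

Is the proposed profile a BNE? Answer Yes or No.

The insurer plays Premium plan: E[Premium plan] = 0.1·(8) + 0.8·(8) + 0.1·(8) = 8; E[Basic plan] = -5. Best-responding. ✓
The applicant (risk level low-risk), facing Premium plan: Accept gives -1, Decline gives 12. Proposed Decline is best. ✓
The applicant (risk level moderate-risk), facing Premium plan: Accept gives -2, Decline gives 9. Proposed Decline is best. ✓
The applicant (risk level high-risk), facing Premium plan: Accept gives -4, Decline gives -7. Proposed Decline is not best — profitable deviation exists. ✗

No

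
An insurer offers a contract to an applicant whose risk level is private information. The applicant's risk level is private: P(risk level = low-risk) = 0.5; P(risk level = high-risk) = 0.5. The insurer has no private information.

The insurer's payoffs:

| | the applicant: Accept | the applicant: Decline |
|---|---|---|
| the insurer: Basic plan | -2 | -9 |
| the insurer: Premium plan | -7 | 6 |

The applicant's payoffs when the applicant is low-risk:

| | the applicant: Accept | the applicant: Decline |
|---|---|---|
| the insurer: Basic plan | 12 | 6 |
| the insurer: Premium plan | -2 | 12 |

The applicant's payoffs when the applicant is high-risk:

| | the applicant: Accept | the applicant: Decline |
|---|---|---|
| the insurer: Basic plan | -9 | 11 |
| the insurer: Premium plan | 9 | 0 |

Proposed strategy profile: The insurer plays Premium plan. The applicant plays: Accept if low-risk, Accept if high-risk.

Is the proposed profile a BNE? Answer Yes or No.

The insurer plays Premium plan: E[Premium plan] = 0.5·(-7) + 0.5·(-7) = -7; E[Basic plan] = -2. Not best-responding. ✗
The applicant (risk level low-risk), facing Premium plan: Accept gives -2, Decline gives 12. Proposed Accept is not best — profitable deviation exists. ✗
The applicant (risk level high-risk), facing Premium plan: Accept gives 9, Decline gives 0. Proposed Accept is best. ✓

No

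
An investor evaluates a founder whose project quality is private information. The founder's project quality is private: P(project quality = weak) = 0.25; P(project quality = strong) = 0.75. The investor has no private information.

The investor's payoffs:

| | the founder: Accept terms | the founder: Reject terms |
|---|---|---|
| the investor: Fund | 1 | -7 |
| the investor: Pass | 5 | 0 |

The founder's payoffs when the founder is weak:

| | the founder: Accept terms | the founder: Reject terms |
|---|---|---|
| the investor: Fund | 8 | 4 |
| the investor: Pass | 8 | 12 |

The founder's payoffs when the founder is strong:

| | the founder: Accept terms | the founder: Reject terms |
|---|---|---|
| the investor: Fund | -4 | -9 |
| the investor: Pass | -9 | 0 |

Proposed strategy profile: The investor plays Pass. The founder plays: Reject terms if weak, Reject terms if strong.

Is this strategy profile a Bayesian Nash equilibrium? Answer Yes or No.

Yes

The investor plays Pass: E[Pass] = 0.25·(0) + 0.75·(0) = 0; E[Fund] = -7. Best-responding. ✓
The founder (project quality weak), facing Pass: Accept terms gives 8, Reject terms gives 12. Proposed Reject terms is best. ✓
The founder (project quality strong), facing Pass: Accept terms gives -9, Reject terms gives 0. Proposed Reject terms is best. ✓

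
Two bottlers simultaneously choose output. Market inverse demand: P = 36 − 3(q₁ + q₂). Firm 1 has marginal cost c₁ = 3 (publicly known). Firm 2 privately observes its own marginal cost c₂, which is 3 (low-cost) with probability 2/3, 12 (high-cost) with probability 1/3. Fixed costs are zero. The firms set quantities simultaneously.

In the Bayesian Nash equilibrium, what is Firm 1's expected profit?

48

Type-c best response for Firm 2: q₂(c) = (36 − c)/6 − q₁/2.
Firm 1 maximizes expected profit; its first-order condition is 36 − 6q₁ − 3E[q₂] − 3 = 0.
Substituting E[q₂] and solving: E[c₂] = 6, so q₁ = (36 − 2·3 + 6)/9 = 4.
E[P] = 36 − 3·(q₁ + E[q₂]) = 15; Firm 1's expected profit = (E[P] − 3)·q₁ = (15 − 3)·4 = 48.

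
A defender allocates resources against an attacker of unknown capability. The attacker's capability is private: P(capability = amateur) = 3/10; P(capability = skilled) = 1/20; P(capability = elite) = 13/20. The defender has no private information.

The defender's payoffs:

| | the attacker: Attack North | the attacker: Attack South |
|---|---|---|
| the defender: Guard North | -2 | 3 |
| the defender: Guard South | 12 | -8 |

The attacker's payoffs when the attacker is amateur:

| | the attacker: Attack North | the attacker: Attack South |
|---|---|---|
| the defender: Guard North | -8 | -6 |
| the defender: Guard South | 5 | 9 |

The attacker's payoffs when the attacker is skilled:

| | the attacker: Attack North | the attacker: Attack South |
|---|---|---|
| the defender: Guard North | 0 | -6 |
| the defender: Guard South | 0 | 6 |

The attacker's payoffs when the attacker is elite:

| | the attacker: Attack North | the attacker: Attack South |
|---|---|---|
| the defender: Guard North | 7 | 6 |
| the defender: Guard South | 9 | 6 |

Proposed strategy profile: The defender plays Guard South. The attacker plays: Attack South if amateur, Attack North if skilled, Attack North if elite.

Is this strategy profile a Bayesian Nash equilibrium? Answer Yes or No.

No

A profile is a BNE iff every type of every player is best-responding given beliefs about the other side.
The defender plays Guard South: E[Guard South] = 3/10·(-8) + 1/20·(12) + 13/20·(12) = 6; E[Guard North] = -1/2. Best-responding. ✓
The attacker (capability amateur), facing Guard South: Attack North gives 5, Attack South gives 9. Proposed Attack South is best. ✓
The attacker (capability skilled), facing Guard South: Attack North gives 0, Attack South gives 6. Proposed Attack North is not best — profitable deviation exists. ✗
The attacker (capability elite), facing Guard South: Attack North gives 9, Attack South gives 6. Proposed Attack North is best. ✓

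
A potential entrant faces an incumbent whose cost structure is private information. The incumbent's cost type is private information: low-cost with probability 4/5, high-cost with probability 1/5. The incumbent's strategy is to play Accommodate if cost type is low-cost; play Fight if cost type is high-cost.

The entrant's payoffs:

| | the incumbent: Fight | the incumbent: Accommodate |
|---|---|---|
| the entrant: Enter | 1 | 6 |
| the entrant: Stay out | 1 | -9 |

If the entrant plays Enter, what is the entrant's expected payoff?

5

E[Enter] = 4/5·6 + 1/5·1 = 24/5 + 1/5 = 5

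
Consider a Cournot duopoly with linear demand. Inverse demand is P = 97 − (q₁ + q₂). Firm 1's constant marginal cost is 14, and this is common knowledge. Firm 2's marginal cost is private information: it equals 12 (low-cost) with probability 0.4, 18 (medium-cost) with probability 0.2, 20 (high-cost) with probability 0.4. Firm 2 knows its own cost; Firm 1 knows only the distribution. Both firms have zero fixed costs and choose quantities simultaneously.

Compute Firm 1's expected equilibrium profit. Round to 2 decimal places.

Type-c best response for Firm 2: q₂(c) = (97 − c)/2 − q₁/2.
Firm 1 maximizes expected profit; its first-order condition is 97 − 2q₁ − E[q₂] − 14 = 0.
Substituting E[q₂] and solving: E[c₂] = 16.4, so q₁ = (97 − 2·14 + 16.4)/3 = 28.4667.
E[P] = 97 − (q₁ + E[q₂]) = 42.4667; Firm 1's expected profit = (E[P] − 14)·q₁ = (42.4667 − 14)·28.4667 = 810.351.

810.35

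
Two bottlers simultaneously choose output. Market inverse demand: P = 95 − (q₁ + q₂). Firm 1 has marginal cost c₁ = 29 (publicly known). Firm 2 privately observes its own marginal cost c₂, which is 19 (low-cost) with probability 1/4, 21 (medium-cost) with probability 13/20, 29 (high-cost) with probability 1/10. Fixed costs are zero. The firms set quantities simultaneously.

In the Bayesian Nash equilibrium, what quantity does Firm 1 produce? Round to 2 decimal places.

Type-c best response for Firm 2: q₂(c) = (95 − c)/2 − q₁/2.
Firm 1 maximizes expected profit; its first-order condition is 95 − 2q₁ − E[q₂] − 29 = 0.
Substituting E[q₂] and solving: E[c₂] = 21.3, so q₁ = (95 − 2·29 + 21.3)/3 = 19.4333.

19.43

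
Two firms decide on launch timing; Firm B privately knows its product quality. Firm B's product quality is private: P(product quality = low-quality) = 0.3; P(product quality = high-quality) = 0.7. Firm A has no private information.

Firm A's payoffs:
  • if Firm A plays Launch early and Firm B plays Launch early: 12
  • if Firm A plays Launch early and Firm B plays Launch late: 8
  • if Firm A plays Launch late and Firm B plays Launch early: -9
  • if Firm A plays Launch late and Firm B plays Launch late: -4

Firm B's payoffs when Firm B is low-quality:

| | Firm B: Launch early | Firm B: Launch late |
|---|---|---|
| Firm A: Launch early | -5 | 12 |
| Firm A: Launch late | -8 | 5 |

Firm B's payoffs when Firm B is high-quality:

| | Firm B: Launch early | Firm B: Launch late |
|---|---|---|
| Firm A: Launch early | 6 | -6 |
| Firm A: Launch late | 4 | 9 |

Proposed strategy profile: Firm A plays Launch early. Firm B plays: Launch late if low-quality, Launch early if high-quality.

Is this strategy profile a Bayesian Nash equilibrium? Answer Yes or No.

Yes

A profile is a BNE iff every type of every player is best-responding given beliefs about the other side.
Firm A plays Launch early: E[Launch early] = 0.3·(8) + 0.7·(12) = 10.8; E[Launch late] = -7.5. Best-responding. ✓
Firm B (product quality low-quality), facing Launch early: Launch early gives -5, Launch late gives 12. Proposed Launch late is best. ✓
Firm B (product quality high-quality), facing Launch early: Launch early gives 6, Launch late gives -6. Proposed Launch early is best. ✓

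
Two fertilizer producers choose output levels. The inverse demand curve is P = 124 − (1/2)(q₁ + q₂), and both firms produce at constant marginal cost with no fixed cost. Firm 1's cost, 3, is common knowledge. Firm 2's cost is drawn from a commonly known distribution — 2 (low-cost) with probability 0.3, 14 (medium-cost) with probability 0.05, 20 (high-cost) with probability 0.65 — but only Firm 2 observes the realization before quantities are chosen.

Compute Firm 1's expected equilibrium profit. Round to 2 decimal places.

Firm 2 with cost c maximizes (124 − (1/2)(q₁+q₂) − c)·q₂, giving q₂(c) = (124 − c − (1/2)q₁).
E[c₂] = 0.3·2 + 0.05·14 + 0.65·20 = 14.3
Firm 1's FOC against E[q₂] yields q₁ = (124 − 2·3 + E[c₂])/(3/2) = (124 − 6 + 14.3)/(3/2) = 88.2.
E[P] = 124 − (1/2)·(q₁ + E[q₂]) = 47.1; Firm 1's expected profit = (E[P] − 3)·q₁ = (47.1 − 3)·88.2 = 3889.62.

3889.62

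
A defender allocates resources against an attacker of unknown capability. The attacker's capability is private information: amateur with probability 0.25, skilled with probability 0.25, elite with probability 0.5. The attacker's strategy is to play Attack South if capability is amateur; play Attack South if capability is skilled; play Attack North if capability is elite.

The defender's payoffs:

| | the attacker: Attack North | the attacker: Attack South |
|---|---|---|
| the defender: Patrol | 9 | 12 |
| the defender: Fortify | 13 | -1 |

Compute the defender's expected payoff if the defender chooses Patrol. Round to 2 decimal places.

E[Patrol] = 0.25·12 + 0.25·12 + 0.5·9 = 3 + 3 + 4.5 = 10.5

10.50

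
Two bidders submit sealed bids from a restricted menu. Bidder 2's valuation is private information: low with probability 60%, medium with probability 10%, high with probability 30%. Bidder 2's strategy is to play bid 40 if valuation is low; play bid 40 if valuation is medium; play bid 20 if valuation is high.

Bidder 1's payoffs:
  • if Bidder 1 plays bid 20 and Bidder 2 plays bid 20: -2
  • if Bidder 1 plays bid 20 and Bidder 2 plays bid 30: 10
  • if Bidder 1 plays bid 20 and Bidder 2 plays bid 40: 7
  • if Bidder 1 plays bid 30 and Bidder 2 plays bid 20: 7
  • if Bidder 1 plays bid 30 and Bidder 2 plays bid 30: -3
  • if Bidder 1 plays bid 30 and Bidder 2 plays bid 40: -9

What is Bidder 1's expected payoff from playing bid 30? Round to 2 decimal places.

-4.20

E[bid 30] = 0.6·(-9) + 0.1·(-9) + 0.3·7 = (-5.4) + (-0.9) + 2.1 = -4.2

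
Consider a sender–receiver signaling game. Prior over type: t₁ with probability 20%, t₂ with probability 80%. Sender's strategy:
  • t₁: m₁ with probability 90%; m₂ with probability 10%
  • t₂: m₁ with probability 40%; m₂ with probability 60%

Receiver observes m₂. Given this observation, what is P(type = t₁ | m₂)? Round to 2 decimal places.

0.04

Apply Bayes' rule using the sender's strategy as the likelihood.
P(m₂) = 0.2·0.1 + 0.8·0.6 = 0.5
P(t₁ | m₂) = (0.2·0.1) / 0.5 = 0.02 / 0.5 = 0.04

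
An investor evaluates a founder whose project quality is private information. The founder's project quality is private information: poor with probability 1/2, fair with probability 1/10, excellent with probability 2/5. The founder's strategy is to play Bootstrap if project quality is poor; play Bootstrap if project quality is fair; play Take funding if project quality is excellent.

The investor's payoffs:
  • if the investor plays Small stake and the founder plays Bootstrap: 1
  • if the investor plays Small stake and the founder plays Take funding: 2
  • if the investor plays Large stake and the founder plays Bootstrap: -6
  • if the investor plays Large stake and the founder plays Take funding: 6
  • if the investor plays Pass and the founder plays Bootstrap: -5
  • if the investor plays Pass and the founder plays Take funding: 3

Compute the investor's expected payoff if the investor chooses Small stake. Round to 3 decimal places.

E[Small stake] = 1/2·1 + 1/10·1 + 2/5·2 = 1/2 + 1/10 + 4/5 = 7/5

1.400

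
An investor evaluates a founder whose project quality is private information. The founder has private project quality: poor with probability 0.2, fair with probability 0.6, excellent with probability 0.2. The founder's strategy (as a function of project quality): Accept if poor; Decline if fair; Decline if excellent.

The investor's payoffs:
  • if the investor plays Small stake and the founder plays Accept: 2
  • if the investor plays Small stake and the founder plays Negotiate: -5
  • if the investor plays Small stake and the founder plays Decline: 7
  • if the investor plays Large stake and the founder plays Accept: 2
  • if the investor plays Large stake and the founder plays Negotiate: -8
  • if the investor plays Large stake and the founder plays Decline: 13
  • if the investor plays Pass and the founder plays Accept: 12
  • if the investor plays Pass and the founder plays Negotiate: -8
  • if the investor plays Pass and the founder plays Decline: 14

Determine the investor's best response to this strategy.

E[Small stake] = 0.2·(2) + 0.6·(7) + 0.2·(7) = 6
E[Large stake] = 0.2·(2) + 0.6·(13) + 0.2·(13) = 10.8
E[Pass] = 0.2·(12) + 0.6·(14) + 0.2·(14) = 13.6
Best response: Pass (13.6 is the largest).

Pass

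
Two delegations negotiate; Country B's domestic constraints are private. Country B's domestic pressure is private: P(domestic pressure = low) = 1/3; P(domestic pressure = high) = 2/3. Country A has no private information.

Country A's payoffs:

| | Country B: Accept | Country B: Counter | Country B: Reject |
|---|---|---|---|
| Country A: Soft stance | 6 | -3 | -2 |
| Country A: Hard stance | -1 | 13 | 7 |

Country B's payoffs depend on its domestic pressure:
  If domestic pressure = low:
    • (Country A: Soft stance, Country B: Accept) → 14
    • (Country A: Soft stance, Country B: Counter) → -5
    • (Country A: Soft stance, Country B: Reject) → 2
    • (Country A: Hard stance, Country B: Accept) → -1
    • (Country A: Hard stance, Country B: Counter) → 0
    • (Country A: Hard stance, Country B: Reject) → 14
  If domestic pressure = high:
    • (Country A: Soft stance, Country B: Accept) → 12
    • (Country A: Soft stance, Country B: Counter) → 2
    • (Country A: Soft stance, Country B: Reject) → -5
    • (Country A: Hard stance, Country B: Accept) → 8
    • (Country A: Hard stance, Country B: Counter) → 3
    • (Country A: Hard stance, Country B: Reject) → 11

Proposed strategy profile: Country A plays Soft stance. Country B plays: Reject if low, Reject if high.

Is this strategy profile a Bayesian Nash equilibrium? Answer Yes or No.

No

A profile is a BNE iff every type of every player is best-responding given beliefs about the other side.
Country A plays Soft stance: E[Soft stance] = 1/3·(-2) + 2/3·(-2) = -2; E[Hard stance] = 7. Not best-responding. ✗
Country B (domestic pressure low), facing Soft stance: Accept gives 14, Counter gives -5, Reject gives 2. Proposed Reject is not best — profitable deviation exists. ✗
Country B (domestic pressure high), facing Soft stance: Accept gives 12, Counter gives 2, Reject gives -5. Proposed Reject is not best — profitable deviation exists. ✗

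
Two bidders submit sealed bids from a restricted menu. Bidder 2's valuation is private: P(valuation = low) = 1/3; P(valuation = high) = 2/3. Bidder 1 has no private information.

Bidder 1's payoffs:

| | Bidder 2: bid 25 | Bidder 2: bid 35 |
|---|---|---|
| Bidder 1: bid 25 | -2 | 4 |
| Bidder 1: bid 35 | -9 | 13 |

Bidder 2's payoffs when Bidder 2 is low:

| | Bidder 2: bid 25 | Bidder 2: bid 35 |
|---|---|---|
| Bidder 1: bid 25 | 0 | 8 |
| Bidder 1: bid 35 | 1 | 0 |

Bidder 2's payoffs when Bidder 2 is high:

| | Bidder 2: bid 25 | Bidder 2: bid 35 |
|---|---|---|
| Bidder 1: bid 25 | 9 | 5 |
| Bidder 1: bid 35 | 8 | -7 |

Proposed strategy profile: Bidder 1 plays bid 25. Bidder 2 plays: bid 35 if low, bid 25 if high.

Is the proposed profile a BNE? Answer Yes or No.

Yes

Bidder 1 plays bid 25: E[bid 25] = 1/3·(4) + 2/3·(-2) = 0; E[bid 35] = -5/3. Best-responding. ✓
Bidder 2 (valuation low), facing bid 25: bid 25 gives 0, bid 35 gives 8. Proposed bid 35 is best. ✓
Bidder 2 (valuation high), facing bid 25: bid 25 gives 9, bid 35 gives 5. Proposed bid 25 is best. ✓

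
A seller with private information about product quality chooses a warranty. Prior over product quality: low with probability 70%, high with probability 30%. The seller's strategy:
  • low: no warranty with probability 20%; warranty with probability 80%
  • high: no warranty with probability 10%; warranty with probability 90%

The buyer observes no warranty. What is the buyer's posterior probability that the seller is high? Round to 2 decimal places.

0.18

Apply Bayes' rule using the sender's strategy as the likelihood.
P(no warranty) = 0.7·0.2 + 0.3·0.1 = 0.17
P(high | no warranty) = (0.3·0.1) / 0.17 = 0.03 / 0.17 = 0.176471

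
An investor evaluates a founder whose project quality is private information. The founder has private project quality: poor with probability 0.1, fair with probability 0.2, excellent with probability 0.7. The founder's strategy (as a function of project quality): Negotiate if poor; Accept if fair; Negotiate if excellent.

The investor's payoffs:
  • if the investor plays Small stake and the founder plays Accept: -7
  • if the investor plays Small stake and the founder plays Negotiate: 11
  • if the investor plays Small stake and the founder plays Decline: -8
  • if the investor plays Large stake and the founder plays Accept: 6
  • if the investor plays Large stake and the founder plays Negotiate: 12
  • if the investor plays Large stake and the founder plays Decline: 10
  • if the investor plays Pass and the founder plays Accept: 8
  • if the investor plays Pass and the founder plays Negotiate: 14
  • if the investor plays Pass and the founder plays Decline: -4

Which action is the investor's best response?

Compute the investor's expected payoff for each action, taking the expectation over the founder's type.
E[Small stake] = 0.1·(11) + 0.2·(-7) + 0.7·(11) = 7.4
E[Large stake] = 0.1·(12) + 0.2·(6) + 0.7·(12) = 10.8
E[Pass] = 0.1·(14) + 0.2·(8) + 0.7·(14) = 12.8
Best response: Pass (12.8 is the largest).

Pass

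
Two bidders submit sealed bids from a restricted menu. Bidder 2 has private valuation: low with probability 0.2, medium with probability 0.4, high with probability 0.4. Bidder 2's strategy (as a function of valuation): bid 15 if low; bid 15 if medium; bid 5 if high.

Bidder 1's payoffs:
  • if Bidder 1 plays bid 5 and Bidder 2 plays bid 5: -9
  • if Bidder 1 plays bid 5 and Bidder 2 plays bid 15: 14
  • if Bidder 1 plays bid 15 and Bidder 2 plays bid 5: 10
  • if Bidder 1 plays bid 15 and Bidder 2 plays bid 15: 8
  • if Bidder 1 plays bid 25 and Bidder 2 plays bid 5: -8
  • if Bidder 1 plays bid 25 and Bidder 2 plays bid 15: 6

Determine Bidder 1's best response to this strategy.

bid 15

E[bid 5] = 0.2·(14) + 0.4·(14) + 0.4·(-9) = 4.8
E[bid 15] = 0.2·(8) + 0.4·(8) + 0.4·(10) = 8.8
E[bid 25] = 0.2·(6) + 0.4·(6) + 0.4·(-8) = 0.4
Best response: bid 15 (8.8 is the largest).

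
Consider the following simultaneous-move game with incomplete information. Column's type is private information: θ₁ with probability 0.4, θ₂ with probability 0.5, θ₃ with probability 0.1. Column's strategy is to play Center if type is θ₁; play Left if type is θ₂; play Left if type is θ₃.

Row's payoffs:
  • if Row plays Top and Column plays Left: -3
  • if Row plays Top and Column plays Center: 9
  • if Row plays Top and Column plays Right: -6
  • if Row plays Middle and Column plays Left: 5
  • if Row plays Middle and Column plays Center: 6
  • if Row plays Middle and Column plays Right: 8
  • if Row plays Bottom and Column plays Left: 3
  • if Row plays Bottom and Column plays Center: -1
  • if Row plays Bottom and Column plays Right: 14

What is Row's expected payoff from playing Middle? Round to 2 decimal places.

E[Middle] = 0.4·6 + 0.5·5 + 0.1·5 = 2.4 + 2.5 + 0.5 = 5.4

5.40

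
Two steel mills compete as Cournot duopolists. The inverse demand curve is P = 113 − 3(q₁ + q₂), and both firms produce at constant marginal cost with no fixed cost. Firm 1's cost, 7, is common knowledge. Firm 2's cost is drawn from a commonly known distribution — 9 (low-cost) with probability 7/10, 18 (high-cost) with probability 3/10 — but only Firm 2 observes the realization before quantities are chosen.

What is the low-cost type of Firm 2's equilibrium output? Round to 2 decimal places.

11.18

Firm 2 with cost c maximizes (113 − 3(q₁+q₂) − c)·q₂, giving q₂(c) = (113 − c − 3q₁)/6.
E[c₂] = 7/10·9 + 3/10·18 = 11.7
Firm 1's FOC against E[q₂] yields q₁ = (113 − 2·7 + E[c₂])/9 = (113 − 14 + 11.7)/9 = 12.3.
q₂(low-cost) = (113 − 9 − 3·12.3)/6 = 11.1833.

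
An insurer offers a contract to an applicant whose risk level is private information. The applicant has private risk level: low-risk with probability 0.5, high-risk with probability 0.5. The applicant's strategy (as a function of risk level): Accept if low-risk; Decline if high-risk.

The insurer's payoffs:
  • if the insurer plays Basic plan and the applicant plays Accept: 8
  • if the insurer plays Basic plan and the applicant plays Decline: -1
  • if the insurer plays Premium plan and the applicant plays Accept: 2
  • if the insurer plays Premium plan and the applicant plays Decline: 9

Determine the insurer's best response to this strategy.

Premium plan

E[Basic plan] = 0.5·(8) + 0.5·(-1) = 3.5
E[Premium plan] = 0.5·(2) + 0.5·(9) = 5.5
Best response: Premium plan (5.5 is the largest).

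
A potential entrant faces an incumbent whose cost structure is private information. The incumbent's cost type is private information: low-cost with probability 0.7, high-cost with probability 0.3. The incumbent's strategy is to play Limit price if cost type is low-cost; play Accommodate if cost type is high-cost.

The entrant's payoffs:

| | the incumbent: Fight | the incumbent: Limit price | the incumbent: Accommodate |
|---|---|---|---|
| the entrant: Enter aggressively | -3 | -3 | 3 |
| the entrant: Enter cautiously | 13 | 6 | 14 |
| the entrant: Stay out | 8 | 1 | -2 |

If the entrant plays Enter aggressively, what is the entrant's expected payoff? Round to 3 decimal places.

E[Enter aggressively] = 0.7·(-3) + 0.3·3 = (-2.1) + 0.9 = -1.2

-1.200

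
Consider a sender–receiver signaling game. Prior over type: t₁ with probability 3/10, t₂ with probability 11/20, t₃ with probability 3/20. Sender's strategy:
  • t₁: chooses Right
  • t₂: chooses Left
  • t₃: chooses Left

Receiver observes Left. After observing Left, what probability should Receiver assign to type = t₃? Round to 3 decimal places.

0.214

P(Left) = (3/10)·0 + (11/20)·1 + (3/20)·1 = 7/10
P(t₃ | Left) = ((3/20)·1) / (7/10) = (3/20) / (7/10) = 3/14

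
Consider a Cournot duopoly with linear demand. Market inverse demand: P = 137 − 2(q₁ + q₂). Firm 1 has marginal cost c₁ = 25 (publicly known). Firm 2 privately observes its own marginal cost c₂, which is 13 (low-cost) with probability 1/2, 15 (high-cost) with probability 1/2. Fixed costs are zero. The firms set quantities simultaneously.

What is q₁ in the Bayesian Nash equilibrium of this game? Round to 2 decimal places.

Firm 2 with cost c maximizes (137 − 2(q₁+q₂) − c)·q₂, giving q₂(c) = (137 − c − 2q₁)/4.
E[c₂] = 1/2·13 + 1/2·15 = 14
Firm 1's FOC against E[q₂] yields q₁ = (137 − 2·25 + E[c₂])/6 = (137 − 50 + 14)/6 = 16.8333.

16.83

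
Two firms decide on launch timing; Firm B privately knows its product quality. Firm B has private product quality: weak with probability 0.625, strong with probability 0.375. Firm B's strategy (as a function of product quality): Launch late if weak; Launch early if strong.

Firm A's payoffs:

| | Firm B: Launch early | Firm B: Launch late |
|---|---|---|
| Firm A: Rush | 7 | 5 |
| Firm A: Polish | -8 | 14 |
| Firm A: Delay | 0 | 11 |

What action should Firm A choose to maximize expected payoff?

E[Rush] = 0.625·(5) + 0.375·(7) = 5.75
E[Polish] = 0.625·(14) + 0.375·(-8) = 5.75
E[Delay] = 0.625·(11) + 0.375·(0) = 6.875
Best response: Delay (6.875 is the largest).

Delay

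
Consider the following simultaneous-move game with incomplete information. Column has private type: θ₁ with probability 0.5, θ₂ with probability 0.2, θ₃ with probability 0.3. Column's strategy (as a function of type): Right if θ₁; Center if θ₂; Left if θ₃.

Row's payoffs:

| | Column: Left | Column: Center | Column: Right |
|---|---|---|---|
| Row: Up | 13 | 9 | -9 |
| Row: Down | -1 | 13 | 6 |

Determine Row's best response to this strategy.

E[Up] = 0.5·(-9) + 0.2·(9) + 0.3·(13) = 1.2
E[Down] = 0.5·(6) + 0.2·(13) + 0.3·(-1) = 5.3
Best response: Down (5.3 is the largest).

Down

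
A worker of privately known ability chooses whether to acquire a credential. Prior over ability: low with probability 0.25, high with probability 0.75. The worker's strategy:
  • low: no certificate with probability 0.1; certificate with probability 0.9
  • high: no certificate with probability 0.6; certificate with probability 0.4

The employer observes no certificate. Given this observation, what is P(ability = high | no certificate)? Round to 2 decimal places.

Apply Bayes' rule using the sender's strategy as the likelihood.
P(no certificate) = 0.25·0.1 + 0.75·0.6 = 0.475
P(high | no certificate) = (0.75·0.6) / 0.475 = 0.45 / 0.475 = 0.947368

0.95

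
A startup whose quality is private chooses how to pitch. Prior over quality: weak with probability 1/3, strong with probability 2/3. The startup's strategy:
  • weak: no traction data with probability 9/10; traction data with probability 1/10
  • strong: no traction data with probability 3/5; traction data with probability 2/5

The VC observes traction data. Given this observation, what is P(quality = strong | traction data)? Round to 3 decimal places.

P(traction data) = (1/3)·(1/10) + (2/3)·(2/5) = 3/10
P(strong | traction data) = ((2/3)·(2/5)) / (3/10) = (4/15) / (3/10) = 8/9

0.889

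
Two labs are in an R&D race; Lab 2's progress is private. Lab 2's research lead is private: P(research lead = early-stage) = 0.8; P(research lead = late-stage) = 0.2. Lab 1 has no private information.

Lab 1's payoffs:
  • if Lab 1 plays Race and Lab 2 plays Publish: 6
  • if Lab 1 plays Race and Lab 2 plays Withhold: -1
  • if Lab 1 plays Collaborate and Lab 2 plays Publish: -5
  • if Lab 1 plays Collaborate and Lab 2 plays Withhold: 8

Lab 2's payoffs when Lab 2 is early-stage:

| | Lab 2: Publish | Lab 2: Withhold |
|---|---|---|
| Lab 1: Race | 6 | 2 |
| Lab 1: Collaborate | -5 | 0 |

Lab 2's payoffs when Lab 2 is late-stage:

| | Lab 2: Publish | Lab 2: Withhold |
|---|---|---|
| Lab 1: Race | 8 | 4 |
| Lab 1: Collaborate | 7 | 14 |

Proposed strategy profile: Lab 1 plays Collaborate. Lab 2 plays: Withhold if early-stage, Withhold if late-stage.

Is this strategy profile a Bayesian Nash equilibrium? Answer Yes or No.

Yes

A profile is a BNE iff every type of every player is best-responding given beliefs about the other side.
Lab 1 plays Collaborate: E[Collaborate] = 0.8·(8) + 0.2·(8) = 8; E[Race] = -1. Best-responding. ✓
Lab 2 (research lead early-stage), facing Collaborate: Publish gives -5, Withhold gives 0. Proposed Withhold is best. ✓
Lab 2 (research lead late-stage), facing Collaborate: Publish gives 7, Withhold gives 14. Proposed Withhold is best. ✓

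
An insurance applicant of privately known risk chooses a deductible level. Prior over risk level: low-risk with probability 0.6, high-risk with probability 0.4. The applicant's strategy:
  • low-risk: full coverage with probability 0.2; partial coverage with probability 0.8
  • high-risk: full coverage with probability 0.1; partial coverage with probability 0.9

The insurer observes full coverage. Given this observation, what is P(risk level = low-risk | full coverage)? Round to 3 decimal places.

0.750

P(full coverage) = 0.6·0.2 + 0.4·0.1 = 0.16
P(low-risk | full coverage) = (0.6·0.2) / 0.16 = 0.12 / 0.16 = 0.75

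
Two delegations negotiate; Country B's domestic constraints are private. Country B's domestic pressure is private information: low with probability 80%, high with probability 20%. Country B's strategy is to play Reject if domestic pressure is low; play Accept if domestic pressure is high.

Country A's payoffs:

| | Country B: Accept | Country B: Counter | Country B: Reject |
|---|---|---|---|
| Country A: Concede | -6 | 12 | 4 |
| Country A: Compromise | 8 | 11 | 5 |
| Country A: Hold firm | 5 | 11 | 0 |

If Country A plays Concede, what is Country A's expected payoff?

2

E[Concede] = 0.8·4 + 0.2·(-6) = 3.2 + (-1.2) = 2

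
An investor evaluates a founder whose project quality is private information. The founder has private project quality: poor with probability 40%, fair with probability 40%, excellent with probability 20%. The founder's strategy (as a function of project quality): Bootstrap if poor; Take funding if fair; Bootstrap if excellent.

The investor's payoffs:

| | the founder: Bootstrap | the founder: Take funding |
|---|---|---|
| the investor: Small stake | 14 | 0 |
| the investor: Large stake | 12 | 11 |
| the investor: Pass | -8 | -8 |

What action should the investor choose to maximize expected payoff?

Large stake

E[Small stake] = 0.4·(14) + 0.4·(0) + 0.2·(14) = 8.4
E[Large stake] = 0.4·(12) + 0.4·(11) + 0.2·(12) = 11.6
E[Pass] = 0.4·(-8) + 0.4·(-8) + 0.2·(-8) = -8
Best response: Large stake (11.6 is the largest).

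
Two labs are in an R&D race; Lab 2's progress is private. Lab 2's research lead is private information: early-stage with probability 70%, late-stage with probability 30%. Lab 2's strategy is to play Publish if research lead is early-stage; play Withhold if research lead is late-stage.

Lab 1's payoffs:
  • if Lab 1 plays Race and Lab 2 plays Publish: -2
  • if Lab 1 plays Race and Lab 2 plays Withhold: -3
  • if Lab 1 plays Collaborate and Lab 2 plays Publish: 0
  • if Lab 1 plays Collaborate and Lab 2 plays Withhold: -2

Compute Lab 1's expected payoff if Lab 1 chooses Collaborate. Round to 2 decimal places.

E[Collaborate] = 0.7·0 + 0.3·(-2) = 0 + (-0.6) = -0.6

-0.60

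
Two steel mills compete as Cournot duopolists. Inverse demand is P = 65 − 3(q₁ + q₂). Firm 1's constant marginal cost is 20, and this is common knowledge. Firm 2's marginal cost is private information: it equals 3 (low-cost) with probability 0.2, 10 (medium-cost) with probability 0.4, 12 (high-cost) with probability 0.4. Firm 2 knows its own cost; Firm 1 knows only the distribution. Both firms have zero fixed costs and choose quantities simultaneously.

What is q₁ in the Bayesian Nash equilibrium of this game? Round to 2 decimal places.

Type-c best response for Firm 2: q₂(c) = (65 − c)/6 − q₁/2.
Firm 1 maximizes expected profit; its first-order condition is 65 − 6q₁ − 3E[q₂] − 20 = 0.
Substituting E[q₂] and solving: E[c₂] = 9.4, so q₁ = (65 − 2·20 + 9.4)/9 = 3.82222.

3.82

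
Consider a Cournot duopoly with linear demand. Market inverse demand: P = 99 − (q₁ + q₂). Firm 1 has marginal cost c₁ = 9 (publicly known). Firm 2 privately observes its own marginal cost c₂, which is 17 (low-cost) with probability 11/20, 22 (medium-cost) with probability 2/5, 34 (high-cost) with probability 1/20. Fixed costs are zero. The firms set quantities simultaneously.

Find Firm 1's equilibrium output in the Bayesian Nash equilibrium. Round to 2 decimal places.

33.62

Each type of Firm 2 best-responds to q₁; Firm 1 best-responds to the expected q₂ over Firm 2's types.
Firm 2 with cost c maximizes (99 − (q₁+q₂) − c)·q₂, giving q₂(c) = (99 − c − q₁)/2.
E[c₂] = 11/20·17 + 2/5·22 + 1/20·34 = 19.85
Firm 1's FOC against E[q₂] yields q₁ = (99 − 2·9 + E[c₂])/3 = (99 − 18 + 19.85)/3 = 33.6167.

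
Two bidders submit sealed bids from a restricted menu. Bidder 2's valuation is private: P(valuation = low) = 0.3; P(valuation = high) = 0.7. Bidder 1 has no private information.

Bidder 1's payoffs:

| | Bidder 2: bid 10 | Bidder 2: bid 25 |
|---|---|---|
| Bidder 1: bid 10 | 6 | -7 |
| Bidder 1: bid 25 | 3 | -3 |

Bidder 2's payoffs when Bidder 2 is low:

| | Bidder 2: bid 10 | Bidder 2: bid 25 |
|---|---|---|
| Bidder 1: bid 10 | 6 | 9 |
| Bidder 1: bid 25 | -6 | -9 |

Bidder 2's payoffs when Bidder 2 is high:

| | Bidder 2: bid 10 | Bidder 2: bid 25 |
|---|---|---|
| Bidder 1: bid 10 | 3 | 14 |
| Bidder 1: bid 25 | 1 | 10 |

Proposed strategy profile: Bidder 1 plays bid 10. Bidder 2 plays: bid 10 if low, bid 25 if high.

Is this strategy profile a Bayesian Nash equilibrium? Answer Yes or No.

No

Bidder 1 plays bid 10: E[bid 10] = 0.3·(6) + 0.7·(-7) = -3.1; E[bid 25] = -1.2. Not best-responding. ✗
Bidder 2 (valuation low), facing bid 10: bid 10 gives 6, bid 25 gives 9. Proposed bid 10 is not best — profitable deviation exists. ✗
Bidder 2 (valuation high), facing bid 10: bid 10 gives 3, bid 25 gives 14. Proposed bid 25 is best. ✓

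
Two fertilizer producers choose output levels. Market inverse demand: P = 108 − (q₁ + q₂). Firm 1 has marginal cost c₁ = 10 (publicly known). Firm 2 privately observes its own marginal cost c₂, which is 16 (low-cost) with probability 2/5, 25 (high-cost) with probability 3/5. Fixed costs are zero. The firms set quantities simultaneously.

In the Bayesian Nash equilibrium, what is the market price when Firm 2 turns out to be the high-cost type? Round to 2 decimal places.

48.27

Type-c best response for Firm 2: q₂(c) = (108 − c)/2 − q₁/2.
Firm 1 maximizes expected profit; its first-order condition is 108 − 2q₁ − E[q₂] − 10 = 0.
Substituting E[q₂] and solving: E[c₂] = 21.4, so q₁ = (108 − 2·10 + 21.4)/3 = 36.4667.
q₂(high-cost) = 23.2667, so P = 108 − (36.4667 + 23.2667) = 48.2667.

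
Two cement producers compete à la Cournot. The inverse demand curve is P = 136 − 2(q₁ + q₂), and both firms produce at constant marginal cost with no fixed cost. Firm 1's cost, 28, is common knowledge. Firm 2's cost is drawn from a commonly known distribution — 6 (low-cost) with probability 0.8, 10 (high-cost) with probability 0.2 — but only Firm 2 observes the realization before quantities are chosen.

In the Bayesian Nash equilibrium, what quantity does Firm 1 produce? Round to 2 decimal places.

Type-c best response for Firm 2: q₂(c) = (136 − c)/4 − q₁/2.
Firm 1 maximizes expected profit; its first-order condition is 136 − 4q₁ − 2E[q₂] − 28 = 0.
Substituting E[q₂] and solving: E[c₂] = 6.8, so q₁ = (136 − 2·28 + 6.8)/6 = 14.4667.

14.47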